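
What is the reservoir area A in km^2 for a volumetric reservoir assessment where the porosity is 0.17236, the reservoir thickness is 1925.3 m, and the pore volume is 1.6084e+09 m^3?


A = Vp / (1e6 * hr * phi)
A = 1.6084e+09 / (1e6 * 1925.3 * 0.17236)
A = 4.8468 km^2


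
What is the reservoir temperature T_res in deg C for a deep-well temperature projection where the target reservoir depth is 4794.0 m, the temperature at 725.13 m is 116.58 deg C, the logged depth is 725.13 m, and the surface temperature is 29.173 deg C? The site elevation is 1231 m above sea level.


Step 1: grad = (T_d1 - T_surf)/d1 * 1000 = (116.58 - 29.173)/725.13 * 1000 = 120.5398 deg C/km
Step 2: T_res = T_surf + grad*d2/1000 = 29.173 + 120.5398*4794.0/1000 = 607.04 deg C
T_res = 607.04 deg C


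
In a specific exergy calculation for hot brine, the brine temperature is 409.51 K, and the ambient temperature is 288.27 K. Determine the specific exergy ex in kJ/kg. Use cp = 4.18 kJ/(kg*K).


ex = cp * ((T_b - T_0) - T_0 * ln(T_b/T_0))
ex = 4.18 * ((409.51 - 288.27) - 288.27 * ln(409.51/288.27))
ex = 83.762 kJ/kg


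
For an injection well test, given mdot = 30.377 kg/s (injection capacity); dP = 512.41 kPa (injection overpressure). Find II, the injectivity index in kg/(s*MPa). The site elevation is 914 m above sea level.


II = mdot * 1000 / dP
II = 30.377 * 1000 / 512.41
II = 59.283 kg/(s*MPa)


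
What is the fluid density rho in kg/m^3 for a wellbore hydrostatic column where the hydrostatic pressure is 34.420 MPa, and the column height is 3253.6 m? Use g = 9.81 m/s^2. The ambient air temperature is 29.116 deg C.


rho = P * 1e6 / (g * h)
rho = 34.420 * 1e6 / (9.81 * 3253.6)
rho = 1078.4 kg/m^3


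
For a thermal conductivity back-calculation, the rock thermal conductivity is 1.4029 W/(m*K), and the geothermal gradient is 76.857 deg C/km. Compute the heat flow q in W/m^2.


q = k * grad / 1000
q = 1.4029 * 76.857 / 1000
q = 0.10782 W/m^2


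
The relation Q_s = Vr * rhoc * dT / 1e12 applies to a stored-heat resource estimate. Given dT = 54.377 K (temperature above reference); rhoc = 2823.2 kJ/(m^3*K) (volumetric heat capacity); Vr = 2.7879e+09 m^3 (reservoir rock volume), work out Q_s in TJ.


Q_s = Vr * rhoc * dT / 1e12
Q_s = 2.7879e+09 * 2823.2 * 54.377 / 1e12
Q_s = 427.9905 PJ
Convert: 427.9905 PJ * 1000.0 = 4.2799e+05 TJ
Q_s = 4.2799e+05 TJ


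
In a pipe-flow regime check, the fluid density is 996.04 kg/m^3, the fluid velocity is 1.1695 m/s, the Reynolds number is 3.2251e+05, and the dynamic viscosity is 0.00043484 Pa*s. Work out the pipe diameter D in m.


D = Re * mu / (rho * vel)
D = 3.2251e+05 * 0.00043484 / (996.04 * 1.1695)
D = 0.12039 m


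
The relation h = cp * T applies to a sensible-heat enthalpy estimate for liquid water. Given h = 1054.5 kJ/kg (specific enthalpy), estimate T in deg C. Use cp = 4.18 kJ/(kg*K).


T = h / cp
T = 1054.5 / 4.18
T = 252.27 deg C


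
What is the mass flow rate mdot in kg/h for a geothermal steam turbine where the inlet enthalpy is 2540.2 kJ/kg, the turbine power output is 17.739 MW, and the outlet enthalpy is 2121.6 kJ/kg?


mdot = P * 1000 / (h_in - h_out)
mdot = 17.739 * 1000 / (2540.2 - 2121.6)
mdot = 42.37697 kg/s
Convert: 42.37697 kg/s * 3600.0 = 1.5256e+05 kg/h
mdot = 1.5256e+05 kg/h


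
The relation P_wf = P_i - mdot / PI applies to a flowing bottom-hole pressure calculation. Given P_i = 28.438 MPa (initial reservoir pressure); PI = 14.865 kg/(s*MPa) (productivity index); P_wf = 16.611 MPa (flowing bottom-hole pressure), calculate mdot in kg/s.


mdot = (P_i - P_wf) * PI
mdot = (28.438 - 16.611) * 14.865
mdot = 175.81 kg/s


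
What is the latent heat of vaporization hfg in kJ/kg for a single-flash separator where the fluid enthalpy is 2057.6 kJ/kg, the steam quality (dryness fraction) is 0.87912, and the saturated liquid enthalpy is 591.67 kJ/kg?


hfg = (h - hf) / x
hfg = (2057.6 - 591.67) / 0.87912
hfg = 1667.5 kJ/kg


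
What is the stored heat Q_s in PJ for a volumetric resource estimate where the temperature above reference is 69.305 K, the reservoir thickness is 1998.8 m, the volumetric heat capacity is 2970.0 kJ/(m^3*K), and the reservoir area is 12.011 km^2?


Step 1: Vr = A*1e6*hr = 12.011*1e6*1998.8 = 2.400759e+10 m^3
Step 2: Q_s = Vr*rhoc*dT/1e12 = 2.400759e+10*2970.0*69.305/1e12 = 4941.6 PJ
Q_s = 4941.6 PJ


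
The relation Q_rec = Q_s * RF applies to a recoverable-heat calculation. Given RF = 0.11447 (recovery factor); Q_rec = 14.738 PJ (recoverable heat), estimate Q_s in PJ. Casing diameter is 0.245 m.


Q_s = Q_rec / RF
Q_s = 14.738 / 0.11447
Q_s = 128.75 PJ


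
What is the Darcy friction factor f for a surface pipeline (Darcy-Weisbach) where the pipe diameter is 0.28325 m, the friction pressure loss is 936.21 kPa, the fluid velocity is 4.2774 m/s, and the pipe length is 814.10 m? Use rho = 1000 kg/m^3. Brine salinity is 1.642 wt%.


f = dP*1000 / ((L/D)*(rho*vel^2/2))
f = 936.21*1000 / ((814.10/0.28325)*(1000*4.2774^2/2))
f = 0.035607


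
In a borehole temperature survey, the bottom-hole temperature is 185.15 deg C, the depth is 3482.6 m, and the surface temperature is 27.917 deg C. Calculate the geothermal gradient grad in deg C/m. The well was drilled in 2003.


grad = (T_d - T_surf) / d * 1000
grad = (185.15 - 27.917) / 3482.6 * 1000
grad = 45.14817 deg C/km
Convert: 45.14817 deg C/km * 0.001 = 0.045148 deg C/m
grad = 0.045148 deg C/m


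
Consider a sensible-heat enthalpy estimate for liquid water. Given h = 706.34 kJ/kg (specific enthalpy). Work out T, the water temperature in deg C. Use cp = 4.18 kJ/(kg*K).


T = h / cp
T = 706.34 / 4.18
T = 168.98 deg C


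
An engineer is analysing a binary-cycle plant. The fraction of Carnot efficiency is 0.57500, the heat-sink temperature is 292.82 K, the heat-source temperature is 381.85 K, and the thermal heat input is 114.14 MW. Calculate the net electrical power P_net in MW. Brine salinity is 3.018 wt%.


Step 1: eta = (1 - Tc/Th)*f = (1 - 292.82/381.85)*0.575 = 0.1340638
Step 2: P_net = eta * Q_in = 0.1340638 * 114.14 = 15.302 MW
P_net = 15.302 MW


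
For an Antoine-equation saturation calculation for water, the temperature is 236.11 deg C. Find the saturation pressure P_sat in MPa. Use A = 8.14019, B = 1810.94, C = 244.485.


P_sat = 10^(A - B/(C + T)) / 760 * 0.101325
P_sat = 10^(8.14019 - 1810.94/(244.485 + 236.11)) / 760 * 0.101325
P_sat = 3.1403 MPa


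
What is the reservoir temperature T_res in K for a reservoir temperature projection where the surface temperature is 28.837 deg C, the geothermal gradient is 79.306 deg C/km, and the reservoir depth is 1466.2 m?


T_res = T_surf + grad * d / 1000
T_res = 28.837 + 79.306 * 1466.2 / 1000
T_res = 145.1155 deg C
Convert to K: 145.1155 + 273.15 = 418.27 K
T_res = 418.27 K


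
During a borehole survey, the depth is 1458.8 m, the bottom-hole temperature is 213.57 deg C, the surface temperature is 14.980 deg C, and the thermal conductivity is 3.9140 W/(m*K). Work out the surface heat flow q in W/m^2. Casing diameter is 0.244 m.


Step 1: grad = (T_d - T_surf)/d * 1000 = (213.57 - 14.98)/1458.8 * 1000 = 136.1324 deg C/km
Step 2: q = k * grad / 1000 = 3.914 * 136.1324 / 1000 = 0.53282 W/m^2
q = 0.53282 W/m^2


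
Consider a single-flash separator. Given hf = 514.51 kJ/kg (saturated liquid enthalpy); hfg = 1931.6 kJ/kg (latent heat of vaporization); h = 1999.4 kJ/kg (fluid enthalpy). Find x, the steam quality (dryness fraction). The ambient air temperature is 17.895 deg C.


x = (h - hf) / hfg
x = (1999.4 - 514.51) / 1931.6
x = 0.76874


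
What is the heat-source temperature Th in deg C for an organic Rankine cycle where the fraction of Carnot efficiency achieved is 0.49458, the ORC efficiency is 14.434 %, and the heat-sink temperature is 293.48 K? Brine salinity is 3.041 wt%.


Th = Tc / (1 - (eta_orc/100)/f)
Th = 293.48 / (1 - (14.434/100)/0.49458)
Th = 414.4282 K
Convert to deg C: 414.4282 - 273.15 = 141.28 deg C
Th = 141.28 deg C


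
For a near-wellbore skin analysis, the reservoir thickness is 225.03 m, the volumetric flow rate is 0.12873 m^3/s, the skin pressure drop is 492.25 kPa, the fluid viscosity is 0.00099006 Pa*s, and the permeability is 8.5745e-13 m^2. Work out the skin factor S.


S = dP_s * 1000 * 2*pi*k*hr / (q*mu)
S = 492.25 * 1000 * 2*pi*8.5745e-13*225.03 / (0.12873*0.00099006)
S = 4.6825


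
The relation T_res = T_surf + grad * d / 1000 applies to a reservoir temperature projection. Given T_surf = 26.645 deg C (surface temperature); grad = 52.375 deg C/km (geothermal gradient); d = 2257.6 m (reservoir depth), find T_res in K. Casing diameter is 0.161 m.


T_res = T_surf + grad * d / 1000
T_res = 26.645 + 52.375 * 2257.6 / 1000
T_res = 144.8868 deg C
Convert to K: 144.8868 + 273.15 = 418.04 K
T_res = 418.04 K


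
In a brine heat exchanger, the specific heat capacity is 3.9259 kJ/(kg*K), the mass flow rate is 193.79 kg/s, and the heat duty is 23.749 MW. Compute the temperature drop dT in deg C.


dT = Q * 1000 / (mdot * cp)
dT = 23.749 * 1000 / (193.79 * 3.9259)
dT = 31.21582 K
Convert (temperature difference, 1 K = 1 deg C): 31.21582 K = 31.21582 deg C
dT = 31.216 deg C


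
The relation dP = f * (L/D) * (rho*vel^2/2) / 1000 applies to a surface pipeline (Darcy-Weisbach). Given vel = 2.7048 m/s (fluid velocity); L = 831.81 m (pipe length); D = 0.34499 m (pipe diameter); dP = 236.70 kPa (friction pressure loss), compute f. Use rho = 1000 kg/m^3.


f = dP*1000 / ((L/D)*(rho*vel^2/2))
f = 236.70*1000 / ((831.81/0.34499)*(1000*2.7048^2/2))
f = 0.026837


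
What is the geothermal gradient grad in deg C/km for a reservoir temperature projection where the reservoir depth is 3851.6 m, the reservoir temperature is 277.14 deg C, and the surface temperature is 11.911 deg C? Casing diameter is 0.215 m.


grad = (T_res - T_surf) / d * 1000
grad = (277.14 - 11.911) / 3851.6 * 1000
grad = 68.862 deg C/km


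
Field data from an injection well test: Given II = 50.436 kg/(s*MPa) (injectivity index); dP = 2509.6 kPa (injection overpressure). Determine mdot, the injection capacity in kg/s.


mdot = II * dP / 1000
mdot = 50.436 * 2509.6 / 1000
mdot = 126.57 kg/s


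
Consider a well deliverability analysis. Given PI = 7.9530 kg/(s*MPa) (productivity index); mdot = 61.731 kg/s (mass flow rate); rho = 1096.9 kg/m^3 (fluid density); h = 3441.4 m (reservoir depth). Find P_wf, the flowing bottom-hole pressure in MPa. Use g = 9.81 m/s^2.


Step 1: P_i = rho*g*h/1e6 = 1096.9*9.81*3441.4/1e6 = 37.03149 MPa
Step 2: P_wf = P_i - mdot/PI = 37.03149 - 61.731/7.953 = 29.270 MPa
P_wf = 29.270 MPa


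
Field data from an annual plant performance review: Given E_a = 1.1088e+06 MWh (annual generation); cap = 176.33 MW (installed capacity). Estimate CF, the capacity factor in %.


CF = E_a / (cap * 8760) * 100
CF = 1.1088e+06 / (176.33 * 8760) * 100
CF = 71.783 %


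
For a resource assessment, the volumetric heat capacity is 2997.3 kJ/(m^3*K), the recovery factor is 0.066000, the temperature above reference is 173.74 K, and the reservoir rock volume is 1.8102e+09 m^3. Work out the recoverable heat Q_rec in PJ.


Step 1: Q_s = Vr*rhoc*dT/1e12 = 1.8102e+09*2997.3*173.74/1e12 = 942.6633 PJ
Step 2: Q_rec = Q_s * RF = 942.6633 * 0.066 = 62.216 PJ
Q_rec = 62.216 PJ


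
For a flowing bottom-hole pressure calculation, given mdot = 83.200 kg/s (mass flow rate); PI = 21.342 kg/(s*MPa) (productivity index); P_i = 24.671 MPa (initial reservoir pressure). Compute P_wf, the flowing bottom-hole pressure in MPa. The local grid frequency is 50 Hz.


P_wf = P_i - mdot / PI
P_wf = 24.671 - 83.200 / 21.342
P_wf = 20.773 MPa


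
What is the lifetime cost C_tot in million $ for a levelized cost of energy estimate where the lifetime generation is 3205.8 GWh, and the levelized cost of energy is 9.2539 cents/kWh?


C_tot = LCOE / 100 * E_tot
C_tot = 9.2539 / 100 * 3205.8
C_tot = 296.66 million $


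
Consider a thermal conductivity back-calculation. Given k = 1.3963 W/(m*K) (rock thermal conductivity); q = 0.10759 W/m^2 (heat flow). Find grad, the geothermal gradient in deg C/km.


grad = q / k * 1000
grad = 0.10759 / 1.3963 * 1000
grad = 77.054 deg C/km


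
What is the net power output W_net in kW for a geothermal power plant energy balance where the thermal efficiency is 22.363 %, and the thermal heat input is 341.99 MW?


W_net = eta / 100 * Q_in
W_net = 22.363 / 100 * 341.99
W_net = 76.47922 MW
Convert: 76.47922 MW * 1000.0 = 76479 kW
W_net = 76479 kW


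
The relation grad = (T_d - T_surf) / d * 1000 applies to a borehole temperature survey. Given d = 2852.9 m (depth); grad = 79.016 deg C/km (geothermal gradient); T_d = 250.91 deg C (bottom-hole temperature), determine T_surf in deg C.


T_surf = T_d - grad * d / 1000
T_surf = 250.91 - 79.016 * 2852.9 / 1000
T_surf = 25.485 deg C


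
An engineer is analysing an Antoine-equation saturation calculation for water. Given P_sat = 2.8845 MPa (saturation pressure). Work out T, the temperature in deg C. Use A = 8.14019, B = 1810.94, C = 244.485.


T = B / (A - log10(P_sat * 760 / 0.101325)) - C
T = 1810.94 / (8.14019 - log10(2.8845 * 760 / 0.101325)) - 244.485
T = 231.45 deg C


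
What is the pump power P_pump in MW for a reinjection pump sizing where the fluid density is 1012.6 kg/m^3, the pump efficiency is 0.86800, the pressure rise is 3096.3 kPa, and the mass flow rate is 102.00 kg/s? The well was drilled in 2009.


P_pump = mdot * dP / (rho * eta)
P_pump = 102.00 * 3096.3 / (1012.6 * 0.86800)
P_pump = 359.3234 kW
Convert: 359.3234 kW * 0.001 = 0.35932 MW
P_pump = 0.35932 MW


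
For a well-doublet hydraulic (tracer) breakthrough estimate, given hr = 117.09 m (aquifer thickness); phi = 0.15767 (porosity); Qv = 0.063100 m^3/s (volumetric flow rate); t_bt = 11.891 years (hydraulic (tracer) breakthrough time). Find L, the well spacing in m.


L = sqrt(t_bt*365.25*86400*3*Qv / (pi*hr*phi))
L = sqrt(11.891*365.25*86400*3*0.063100 / (pi*117.09*0.15767))
L = 1106.7 m


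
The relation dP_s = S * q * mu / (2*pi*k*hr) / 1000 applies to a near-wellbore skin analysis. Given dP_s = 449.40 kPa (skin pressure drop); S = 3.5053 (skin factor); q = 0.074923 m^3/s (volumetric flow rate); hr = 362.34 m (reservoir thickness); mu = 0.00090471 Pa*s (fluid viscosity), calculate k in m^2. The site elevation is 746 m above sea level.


k = S*q*mu / (2*pi*dP_s*1000*hr)
k = 3.5053*0.074923*0.00090471 / (2*pi*449.40*1000*362.34)
k = 2.3223e-13 m^2


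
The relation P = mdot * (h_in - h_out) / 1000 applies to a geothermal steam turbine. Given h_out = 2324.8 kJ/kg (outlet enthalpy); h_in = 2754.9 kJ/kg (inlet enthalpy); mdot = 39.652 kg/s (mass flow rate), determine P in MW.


P = mdot * (h_in - h_out) / 1000
P = 39.652 * (2754.9 - 2324.8) / 1000
P = 17.054 MW


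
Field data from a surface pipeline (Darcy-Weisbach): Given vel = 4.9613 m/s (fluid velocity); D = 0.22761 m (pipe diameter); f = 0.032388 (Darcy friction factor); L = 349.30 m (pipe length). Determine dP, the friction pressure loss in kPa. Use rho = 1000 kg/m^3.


dP = f * (L/D) * (rho*vel^2/2) / 1000
dP = 0.032388 * (349.30/0.22761) * (1000*4.9613^2/2) / 1000
dP = 611.72 kPa


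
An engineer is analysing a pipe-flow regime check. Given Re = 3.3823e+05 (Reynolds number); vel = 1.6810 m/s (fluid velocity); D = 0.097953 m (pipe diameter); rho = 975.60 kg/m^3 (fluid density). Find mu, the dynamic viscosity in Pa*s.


mu = rho * vel * D / Re
mu = 975.60 * 1.6810 * 0.097953 / 3.3823e+05
mu = 0.00047495 Pa*s


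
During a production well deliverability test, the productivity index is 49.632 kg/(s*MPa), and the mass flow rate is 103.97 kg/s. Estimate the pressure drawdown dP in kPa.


dP = mdot * 1000 / PI
dP = 103.97 * 1000 / 49.632
dP = 2094.8 kPa


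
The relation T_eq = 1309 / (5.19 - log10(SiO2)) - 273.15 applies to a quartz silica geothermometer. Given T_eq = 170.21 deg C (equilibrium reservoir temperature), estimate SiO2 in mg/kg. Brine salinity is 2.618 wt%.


SiO2 = 10^(5.19 - 1309/(T_eq + 273.15))
SiO2 = 10^(5.19 - 1309/(170.21 + 273.15))
SiO2 = 172.80 mg/kg


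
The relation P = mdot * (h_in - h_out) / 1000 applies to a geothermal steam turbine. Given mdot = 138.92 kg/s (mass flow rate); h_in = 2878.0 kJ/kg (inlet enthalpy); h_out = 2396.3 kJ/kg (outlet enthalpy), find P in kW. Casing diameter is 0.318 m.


P = mdot * (h_in - h_out) / 1000
P = 138.92 * (2878.0 - 2396.3) / 1000
P = 66.91776 MW
Convert: 66.91776 MW * 1000.0 = 66918 kW
P = 66918 kW


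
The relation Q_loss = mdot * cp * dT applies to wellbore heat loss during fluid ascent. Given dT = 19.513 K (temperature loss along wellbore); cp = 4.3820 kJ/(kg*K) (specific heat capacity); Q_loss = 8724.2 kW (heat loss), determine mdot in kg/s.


mdot = Q_loss / (cp * dT)
mdot = 8724.2 / (4.3820 * 19.513)
mdot = 102.03 kg/s


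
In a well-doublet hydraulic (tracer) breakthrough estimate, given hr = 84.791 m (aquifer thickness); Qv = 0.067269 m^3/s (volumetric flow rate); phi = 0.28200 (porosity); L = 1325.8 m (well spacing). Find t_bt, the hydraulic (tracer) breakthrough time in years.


t_bt = pi * hr * phi * L^2 / (3 * Qv) / (365.25*86400)
t_bt = pi * 84.791 * 0.28200 * 1325.8^2 / (3 * 0.067269) / (365.25*86400)
t_bt = 20.733 years


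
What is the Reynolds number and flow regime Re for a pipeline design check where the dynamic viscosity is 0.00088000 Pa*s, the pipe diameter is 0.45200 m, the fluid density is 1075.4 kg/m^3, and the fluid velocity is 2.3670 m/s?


Step 1: Re = rho*vel*D/mu = 1075.4*2.367*0.452/0.00088 = 1.3074e+06
Step 2: Re = 1.3074e+06 > 4000, so flow is turbulent.
Re = 1.3074e+06 (turbulent)


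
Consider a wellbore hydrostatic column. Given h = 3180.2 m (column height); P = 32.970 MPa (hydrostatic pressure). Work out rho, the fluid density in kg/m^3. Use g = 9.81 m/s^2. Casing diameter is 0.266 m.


rho = P * 1e6 / (g * h)
rho = 32.970 * 1e6 / (9.81 * 3180.2)
rho = 1056.8 kg/m^3


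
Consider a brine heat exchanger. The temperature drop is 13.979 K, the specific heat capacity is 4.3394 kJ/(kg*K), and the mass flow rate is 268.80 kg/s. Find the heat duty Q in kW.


Q = mdot * cp * dT / 1000
Q = 268.80 * 4.3394 * 13.979 / 1000
Q = 16.30554 MW
Convert: 16.30554 MW * 1000.0 = 16306 kW
Q = 16306 kW


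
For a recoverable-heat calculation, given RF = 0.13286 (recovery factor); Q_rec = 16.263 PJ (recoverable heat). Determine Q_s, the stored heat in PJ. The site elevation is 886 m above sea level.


Q_s = Q_rec / RF
Q_s = 16.263 / 0.13286
Q_s = 122.41 PJ


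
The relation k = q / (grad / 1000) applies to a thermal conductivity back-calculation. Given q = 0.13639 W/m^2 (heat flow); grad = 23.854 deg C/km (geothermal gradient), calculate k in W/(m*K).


k = q / (grad / 1000)
k = 0.13639 / (23.854 / 1000)
k = 5.7177 W/(m*K)


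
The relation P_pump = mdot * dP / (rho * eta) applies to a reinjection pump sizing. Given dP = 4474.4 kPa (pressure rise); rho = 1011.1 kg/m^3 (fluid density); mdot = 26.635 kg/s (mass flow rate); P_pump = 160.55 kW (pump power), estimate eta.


eta = mdot * dP / (rho * P_pump)
eta = 26.635 * 4474.4 / (1011.1 * 160.55)
eta = 0.73415


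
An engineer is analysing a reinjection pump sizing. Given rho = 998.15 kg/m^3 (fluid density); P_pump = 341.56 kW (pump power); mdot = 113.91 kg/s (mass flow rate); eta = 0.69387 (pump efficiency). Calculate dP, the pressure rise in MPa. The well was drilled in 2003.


dP = P_pump * rho * eta / mdot
dP = 341.56 * 998.15 * 0.69387 / 113.91
dP = 2076.725 kPa
Convert: 2076.725 kPa * 0.001 = 2.0767 MPa
dP = 2.0767 MPa


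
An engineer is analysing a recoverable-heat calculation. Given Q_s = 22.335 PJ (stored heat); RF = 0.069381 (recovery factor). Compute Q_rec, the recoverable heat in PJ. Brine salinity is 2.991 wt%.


Q_rec = Q_s * RF
Q_rec = 22.335 * 0.069381
Q_rec = 1.5496 PJ


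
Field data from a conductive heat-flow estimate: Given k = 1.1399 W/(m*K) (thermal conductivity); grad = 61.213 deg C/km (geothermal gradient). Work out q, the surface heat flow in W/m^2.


q = k * grad / 1000
q = 1.1399 * 61.213 / 1000
q = 0.069777 W/m^2


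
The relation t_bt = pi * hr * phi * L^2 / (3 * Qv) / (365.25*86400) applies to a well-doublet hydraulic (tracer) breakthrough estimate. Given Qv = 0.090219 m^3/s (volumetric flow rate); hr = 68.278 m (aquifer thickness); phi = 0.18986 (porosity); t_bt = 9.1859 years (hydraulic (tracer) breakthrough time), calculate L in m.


L = sqrt(t_bt*365.25*86400*3*Qv / (pi*hr*phi))
L = sqrt(9.1859*365.25*86400*3*0.090219 / (pi*68.278*0.18986))
L = 1388.0 m


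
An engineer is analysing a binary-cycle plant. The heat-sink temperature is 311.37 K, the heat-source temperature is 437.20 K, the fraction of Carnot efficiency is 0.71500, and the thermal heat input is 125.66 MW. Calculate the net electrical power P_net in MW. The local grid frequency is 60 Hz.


Step 1: eta = (1 - Tc/Th)*f = (1 - 311.37/437.2)*0.715 = 0.2057833
Step 2: P_net = eta * Q_in = 0.2057833 * 125.66 = 25.859 MW
P_net = 25.859 MW


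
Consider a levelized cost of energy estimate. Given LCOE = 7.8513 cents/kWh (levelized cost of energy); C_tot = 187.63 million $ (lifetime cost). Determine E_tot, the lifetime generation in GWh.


E_tot = C_tot / LCOE * 100
E_tot = 187.63 / 7.8513 * 100
E_tot = 2389.8 GWh


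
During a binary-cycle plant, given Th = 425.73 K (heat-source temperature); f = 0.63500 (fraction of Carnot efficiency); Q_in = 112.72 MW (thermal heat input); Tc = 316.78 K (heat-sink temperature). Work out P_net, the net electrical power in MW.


Step 1: eta = (1 - Tc/Th)*f = (1 - 316.78/425.73)*0.635 = 0.1625050
Step 2: P_net = eta * Q_in = 0.1625050 * 112.72 = 18.318 MW
P_net = 18.318 MW


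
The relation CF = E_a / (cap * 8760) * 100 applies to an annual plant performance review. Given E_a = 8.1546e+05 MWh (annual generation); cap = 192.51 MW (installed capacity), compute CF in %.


CF = E_a / (cap * 8760) * 100
CF = 8.1546e+05 / (192.51 * 8760) * 100
CF = 48.355 %


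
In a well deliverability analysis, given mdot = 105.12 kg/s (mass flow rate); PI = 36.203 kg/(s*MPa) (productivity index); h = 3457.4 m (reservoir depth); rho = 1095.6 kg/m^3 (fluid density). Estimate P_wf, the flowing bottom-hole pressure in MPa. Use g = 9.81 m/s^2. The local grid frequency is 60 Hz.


Step 1: P_i = rho*g*h/1e6 = 1095.6*9.81*3457.4/1e6 = 37.15957 MPa
Step 2: P_wf = P_i - mdot/PI = 37.15957 - 105.12/36.203 = 34.256 MPa
P_wf = 34.256 MPa


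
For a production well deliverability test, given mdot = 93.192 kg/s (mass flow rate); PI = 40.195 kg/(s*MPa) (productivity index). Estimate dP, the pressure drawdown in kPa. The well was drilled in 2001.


dP = mdot * 1000 / PI
dP = 93.192 * 1000 / 40.195
dP = 2318.5 kPa


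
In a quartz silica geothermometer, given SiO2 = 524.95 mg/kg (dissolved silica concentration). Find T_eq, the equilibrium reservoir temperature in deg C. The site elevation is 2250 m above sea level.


T_eq = 1309 / (5.19 - log10(SiO2)) - 273.15
T_eq = 1309 / (5.19 - log10(524.95)) - 273.15
T_eq = 256.83 deg C


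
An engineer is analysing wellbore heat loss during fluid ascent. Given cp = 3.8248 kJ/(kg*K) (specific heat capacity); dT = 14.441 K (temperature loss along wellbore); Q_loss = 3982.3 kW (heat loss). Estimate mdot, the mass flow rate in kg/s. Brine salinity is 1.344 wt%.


mdot = Q_loss / (cp * dT)
mdot = 3982.3 / (3.8248 * 14.441)
mdot = 72.099 kg/s


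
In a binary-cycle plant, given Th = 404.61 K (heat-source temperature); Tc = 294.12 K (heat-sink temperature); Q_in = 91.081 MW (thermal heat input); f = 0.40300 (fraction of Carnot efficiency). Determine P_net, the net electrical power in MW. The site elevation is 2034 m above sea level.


Step 1: eta = (1 - Tc/Th)*f = (1 - 294.12/404.61)*0.403 = 0.1100503
Step 2: P_net = eta * Q_in = 0.1100503 * 91.081 = 10.023 MW
P_net = 10.023 MW


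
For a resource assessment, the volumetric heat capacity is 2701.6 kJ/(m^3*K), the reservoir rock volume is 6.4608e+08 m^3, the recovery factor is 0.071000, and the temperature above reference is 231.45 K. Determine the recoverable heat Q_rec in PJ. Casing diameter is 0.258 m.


Step 1: Q_s = Vr*rhoc*dT/1e12 = 6.4608e+08*2701.6*231.45/1e12 = 403.9843 PJ
Step 2: Q_rec = Q_s * RF = 403.9843 * 0.071 = 28.683 PJ
Q_rec = 28.683 PJ


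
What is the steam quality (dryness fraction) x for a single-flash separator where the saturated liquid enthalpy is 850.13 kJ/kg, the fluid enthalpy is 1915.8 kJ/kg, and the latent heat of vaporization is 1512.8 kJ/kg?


x = (h - hf) / hfg
x = (1915.8 - 850.13) / 1512.8
x = 0.70444


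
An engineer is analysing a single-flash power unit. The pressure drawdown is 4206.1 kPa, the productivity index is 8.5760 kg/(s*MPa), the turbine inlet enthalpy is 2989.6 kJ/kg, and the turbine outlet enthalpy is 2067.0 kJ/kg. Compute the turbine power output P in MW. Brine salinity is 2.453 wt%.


Step 1: mdot = PI * dP / 1000 = 8.576 * 4206.1 / 1000 = 36.07151 kg/s
Step 2: P = mdot*(h_in - h_out)/1000 = 36.07151*(2989.6 - 2067.0)/1000 = 33.280 MW
P = 33.280 MW


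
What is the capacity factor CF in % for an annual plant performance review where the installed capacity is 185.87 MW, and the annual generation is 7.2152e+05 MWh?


CF = E_a / (cap * 8760) * 100
CF = 7.2152e+05 / (185.87 * 8760) * 100
CF = 44.313 %


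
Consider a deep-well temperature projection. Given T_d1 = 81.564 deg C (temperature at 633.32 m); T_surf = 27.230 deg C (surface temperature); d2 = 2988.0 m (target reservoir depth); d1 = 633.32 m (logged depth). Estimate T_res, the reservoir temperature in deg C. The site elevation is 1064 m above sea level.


Step 1: grad = (T_d1 - T_surf)/d1 * 1000 = (81.564 - 27.23)/633.32 * 1000 = 85.79233 deg C/km
Step 2: T_res = T_surf + grad*d2/1000 = 27.23 + 85.79233*2988.0/1000 = 283.58 deg C
T_res = 283.58 deg C


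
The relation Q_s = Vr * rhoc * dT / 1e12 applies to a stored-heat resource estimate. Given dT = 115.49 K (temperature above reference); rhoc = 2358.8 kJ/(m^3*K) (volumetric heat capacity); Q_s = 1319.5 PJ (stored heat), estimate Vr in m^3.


Vr = Q_s * 1e12 / (rhoc * dT)
Vr = 1319.5 * 1e12 / (2358.8 * 115.49)
Vr = 4.8437e+09 m^3


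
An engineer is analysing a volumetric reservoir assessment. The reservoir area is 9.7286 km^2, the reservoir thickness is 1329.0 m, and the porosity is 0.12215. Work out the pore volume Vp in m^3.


Vp = A * 1e6 * hr * phi
Vp = 9.7286 * 1e6 * 1329.0 * 0.12215
Vp = 1.5793e+09 m^3


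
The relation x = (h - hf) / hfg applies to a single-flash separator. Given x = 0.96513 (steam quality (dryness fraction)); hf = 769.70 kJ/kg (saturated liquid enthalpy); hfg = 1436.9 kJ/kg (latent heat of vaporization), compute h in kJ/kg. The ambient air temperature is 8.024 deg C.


h = hf + x * hfg
h = 769.70 + 0.96513 * 1436.9
h = 2156.5 kJ/kg


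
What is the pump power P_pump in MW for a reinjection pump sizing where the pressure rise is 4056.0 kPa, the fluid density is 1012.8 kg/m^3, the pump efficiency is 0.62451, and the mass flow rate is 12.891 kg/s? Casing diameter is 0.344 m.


P_pump = mdot * dP / (rho * eta)
P_pump = 12.891 * 4056.0 / (1012.8 * 0.62451)
P_pump = 82.66496 kW
Convert: 82.66496 kW * 0.001 = 0.082665 MW
P_pump = 0.082665 MW


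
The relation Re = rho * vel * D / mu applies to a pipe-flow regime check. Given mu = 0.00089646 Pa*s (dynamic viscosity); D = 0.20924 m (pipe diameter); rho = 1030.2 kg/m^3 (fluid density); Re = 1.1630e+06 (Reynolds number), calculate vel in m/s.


vel = Re * mu / (rho * D)
vel = 1.1630e+06 * 0.00089646 / (1030.2 * 0.20924)
vel = 4.8366 m/s


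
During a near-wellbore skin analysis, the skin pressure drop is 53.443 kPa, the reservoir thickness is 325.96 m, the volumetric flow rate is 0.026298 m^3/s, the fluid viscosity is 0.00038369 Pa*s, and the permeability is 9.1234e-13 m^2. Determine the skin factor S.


S = dP_s * 1000 * 2*pi*k*hr / (q*mu)
S = 53.443 * 1000 * 2*pi*9.1234e-13*325.96 / (0.026298*0.00038369)
S = 9.8967


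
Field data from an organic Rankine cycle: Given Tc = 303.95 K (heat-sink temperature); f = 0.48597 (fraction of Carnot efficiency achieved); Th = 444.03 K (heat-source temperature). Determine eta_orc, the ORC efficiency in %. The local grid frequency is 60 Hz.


eta_orc = (1 - Tc/Th) * f * 100
eta_orc = (1 - 303.95/444.03) * 0.48597 * 100
eta_orc = 15.331 %


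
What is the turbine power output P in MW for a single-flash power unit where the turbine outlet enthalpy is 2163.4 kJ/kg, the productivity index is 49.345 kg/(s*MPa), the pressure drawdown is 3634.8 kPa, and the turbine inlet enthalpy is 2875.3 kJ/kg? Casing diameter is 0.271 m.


Step 1: mdot = PI * dP / 1000 = 49.345 * 3634.8 / 1000 = 179.3592 kg/s
Step 2: P = mdot*(h_in - h_out)/1000 = 179.3592*(2875.3 - 2163.4)/1000 = 127.69 MW
P = 127.69 MW


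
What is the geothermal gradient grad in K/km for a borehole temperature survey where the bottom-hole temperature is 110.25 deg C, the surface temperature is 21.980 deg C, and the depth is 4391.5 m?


grad = (T_d - T_surf) / d * 1000
grad = (110.25 - 21.980) / 4391.5 * 1000
grad = 20.10019 deg C/km
Convert: 20.10019 deg C/km * 1.0 = 20.100 K/km
grad = 20.100 K/km


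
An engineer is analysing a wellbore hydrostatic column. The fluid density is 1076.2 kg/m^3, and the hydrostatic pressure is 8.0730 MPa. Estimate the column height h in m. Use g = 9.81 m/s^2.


h = P * 1e6 / (g * rho)
h = 8.0730 * 1e6 / (9.81 * 1076.2)
h = 764.67 m


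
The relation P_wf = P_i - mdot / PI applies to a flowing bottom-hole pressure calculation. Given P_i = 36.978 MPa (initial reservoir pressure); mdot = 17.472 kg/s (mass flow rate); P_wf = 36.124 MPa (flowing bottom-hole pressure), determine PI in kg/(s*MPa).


PI = mdot / (P_i - P_wf)
PI = 17.472 / (36.978 - 36.124)
PI = 20.459 kg/(s*MPa)


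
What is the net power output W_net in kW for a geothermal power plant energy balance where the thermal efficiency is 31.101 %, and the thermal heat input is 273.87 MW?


W_net = eta / 100 * Q_in
W_net = 31.101 / 100 * 273.87
W_net = 85.17631 MW
Convert: 85.17631 MW * 1000.0 = 85176 kW
W_net = 85176 kW


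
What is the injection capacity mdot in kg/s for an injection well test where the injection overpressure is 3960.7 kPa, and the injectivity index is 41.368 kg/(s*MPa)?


mdot = II * dP / 1000
mdot = 41.368 * 3960.7 / 1000
mdot = 163.85 kg/s


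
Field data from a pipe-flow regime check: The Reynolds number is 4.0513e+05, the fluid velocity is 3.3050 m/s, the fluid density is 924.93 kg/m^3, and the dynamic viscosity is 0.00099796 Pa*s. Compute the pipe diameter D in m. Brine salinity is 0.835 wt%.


D = Re * mu / (rho * vel)
D = 4.0513e+05 * 0.00099796 / (924.93 * 3.3050)
D = 0.13226 m


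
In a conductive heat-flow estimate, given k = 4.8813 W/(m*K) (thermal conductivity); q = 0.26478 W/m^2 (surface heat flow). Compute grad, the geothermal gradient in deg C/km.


grad = q * 1000 / k
grad = 0.26478 * 1000 / 4.8813
grad = 54.244 deg C/km


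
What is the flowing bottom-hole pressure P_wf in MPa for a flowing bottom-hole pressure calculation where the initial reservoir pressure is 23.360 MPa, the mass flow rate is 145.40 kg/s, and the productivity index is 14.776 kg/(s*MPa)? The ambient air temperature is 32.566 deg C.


P_wf = P_i - mdot / PI
P_wf = 23.360 - 145.40 / 14.776
P_wf = 13.520 MPa


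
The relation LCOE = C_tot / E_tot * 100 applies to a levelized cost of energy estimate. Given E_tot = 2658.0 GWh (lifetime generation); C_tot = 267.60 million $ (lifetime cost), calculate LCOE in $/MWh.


LCOE = C_tot / E_tot * 100
LCOE = 267.60 / 2658.0 * 100
LCOE = 10.06772 cents/kWh
Convert: 10.06772 cents/kWh * 10.0 = 100.68 $/MWh
LCOE = 100.68 $/MWh


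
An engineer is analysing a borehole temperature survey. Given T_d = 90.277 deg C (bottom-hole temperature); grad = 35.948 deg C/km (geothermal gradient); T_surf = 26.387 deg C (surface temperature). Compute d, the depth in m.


d = (T_d - T_surf) / grad * 1000
d = (90.277 - 26.387) / 35.948 * 1000
d = 1777.3 m


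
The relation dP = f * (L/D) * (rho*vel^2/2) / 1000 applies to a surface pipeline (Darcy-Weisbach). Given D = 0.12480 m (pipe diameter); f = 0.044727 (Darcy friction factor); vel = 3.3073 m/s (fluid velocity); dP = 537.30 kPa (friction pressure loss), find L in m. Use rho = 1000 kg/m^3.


L = dP*1000*D / (f*rho*vel^2/2)
L = 537.30*1000*0.12480 / (0.044727*1000*3.3073^2/2)
L = 274.12 m


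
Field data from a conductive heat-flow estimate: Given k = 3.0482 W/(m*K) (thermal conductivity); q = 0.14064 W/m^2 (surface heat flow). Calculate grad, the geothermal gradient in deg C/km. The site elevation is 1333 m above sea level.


grad = q * 1000 / k
grad = 0.14064 * 1000 / 3.0482
grad = 46.139 deg C/km


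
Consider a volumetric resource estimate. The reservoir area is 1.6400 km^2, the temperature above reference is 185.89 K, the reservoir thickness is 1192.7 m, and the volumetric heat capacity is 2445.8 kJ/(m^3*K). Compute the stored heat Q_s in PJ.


Step 1: Vr = A*1e6*hr = 1.64*1e6*1192.7 = 1.956028e+09 m^3
Step 2: Q_s = Vr*rhoc*dT/1e12 = 1.956028e+09*2445.8*185.89/1e12 = 889.31 PJ
Q_s = 889.31 PJ


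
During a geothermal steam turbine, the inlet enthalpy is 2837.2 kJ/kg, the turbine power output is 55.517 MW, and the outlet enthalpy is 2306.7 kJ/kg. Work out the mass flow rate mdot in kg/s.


mdot = P * 1000 / (h_in - h_out)
mdot = 55.517 * 1000 / (2837.2 - 2306.7)
mdot = 104.65 kg/s


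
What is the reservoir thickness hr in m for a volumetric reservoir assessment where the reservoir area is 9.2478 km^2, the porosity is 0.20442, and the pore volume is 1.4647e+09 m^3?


hr = Vp / (A * 1e6 * phi)
hr = 1.4647e+09 / (9.2478 * 1e6 * 0.20442)
hr = 774.80 m


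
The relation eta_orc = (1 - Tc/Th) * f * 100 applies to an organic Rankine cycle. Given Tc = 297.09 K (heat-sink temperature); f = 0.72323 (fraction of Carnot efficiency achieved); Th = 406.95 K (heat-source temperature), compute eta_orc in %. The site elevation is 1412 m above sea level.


eta_orc = (1 - Tc/Th) * f * 100
eta_orc = (1 - 297.09/406.95) * 0.72323 * 100
eta_orc = 19.524 %


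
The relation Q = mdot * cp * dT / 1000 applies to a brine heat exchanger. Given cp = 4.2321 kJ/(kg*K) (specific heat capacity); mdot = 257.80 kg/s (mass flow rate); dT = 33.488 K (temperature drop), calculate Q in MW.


Q = mdot * cp * dT / 1000
Q = 257.80 * 4.2321 * 33.488 / 1000
Q = 36.537 MW


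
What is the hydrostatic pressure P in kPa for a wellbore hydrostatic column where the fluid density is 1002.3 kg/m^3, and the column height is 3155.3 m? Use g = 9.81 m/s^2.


P = rho * g * h / 1e6
P = 1002.3 * 9.81 * 3155.3 / 1e6
P = 31.02469 MPa
Convert: 31.02469 MPa * 1000.0 = 31025 kPa
P = 31025 kPa


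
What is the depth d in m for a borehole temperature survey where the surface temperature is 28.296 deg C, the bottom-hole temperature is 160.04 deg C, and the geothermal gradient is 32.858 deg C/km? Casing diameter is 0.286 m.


d = (T_d - T_surf) / grad * 1000
d = (160.04 - 28.296) / 32.858 * 1000
d = 4009.5 m


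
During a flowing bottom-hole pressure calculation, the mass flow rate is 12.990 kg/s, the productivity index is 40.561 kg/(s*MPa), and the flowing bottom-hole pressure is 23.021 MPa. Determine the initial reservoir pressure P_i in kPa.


P_i = P_wf + mdot / PI
P_i = 23.021 + 12.990 / 40.561
P_i = 23.34126 MPa
Convert: 23.34126 MPa * 1000.0 = 23341 kPa
P_i = 23341 kPa


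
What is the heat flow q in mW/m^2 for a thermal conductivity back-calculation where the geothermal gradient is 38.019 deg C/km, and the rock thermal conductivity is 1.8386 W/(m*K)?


q = k * grad / 1000
q = 1.8386 * 38.019 / 1000
q = 0.06990173 W/m^2
Convert: 0.06990173 W/m^2 * 1000.0 = 69.902 mW/m^2
q = 69.902 mW/m^2


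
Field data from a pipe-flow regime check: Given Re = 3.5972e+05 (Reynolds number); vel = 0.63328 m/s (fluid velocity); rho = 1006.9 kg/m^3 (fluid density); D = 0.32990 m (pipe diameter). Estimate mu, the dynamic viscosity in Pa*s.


mu = rho * vel * D / Re
mu = 1006.9 * 0.63328 * 0.32990 / 3.5972e+05
mu = 0.00058479 Pa*s


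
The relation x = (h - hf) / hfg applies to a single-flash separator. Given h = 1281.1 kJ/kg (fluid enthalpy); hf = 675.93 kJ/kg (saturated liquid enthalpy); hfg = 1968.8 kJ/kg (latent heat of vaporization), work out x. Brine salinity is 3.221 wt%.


x = (h - hf) / hfg
x = (1281.1 - 675.93) / 1968.8
x = 0.30738


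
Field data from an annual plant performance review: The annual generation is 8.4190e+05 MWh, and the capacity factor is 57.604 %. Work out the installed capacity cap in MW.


cap = E_a / (CF/100 * 8760)
cap = 8.4190e+05 / (57.604/100 * 8760)
cap = 166.84 MW


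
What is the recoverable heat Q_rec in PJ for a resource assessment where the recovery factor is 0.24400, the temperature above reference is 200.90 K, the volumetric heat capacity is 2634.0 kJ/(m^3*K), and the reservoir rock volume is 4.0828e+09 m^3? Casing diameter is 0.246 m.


Step 1: Q_s = Vr*rhoc*dT/1e12 = 4.0828e+09*2634.0*200.9/1e12 = 2160.498 PJ
Step 2: Q_rec = Q_s * RF = 2160.498 * 0.244 = 527.16 PJ
Q_rec = 527.16 PJ


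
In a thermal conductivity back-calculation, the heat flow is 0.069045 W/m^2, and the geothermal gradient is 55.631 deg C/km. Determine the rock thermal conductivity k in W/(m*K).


k = q / (grad / 1000)
k = 0.069045 / (55.631 / 1000)
k = 1.2411 W/(m*K)


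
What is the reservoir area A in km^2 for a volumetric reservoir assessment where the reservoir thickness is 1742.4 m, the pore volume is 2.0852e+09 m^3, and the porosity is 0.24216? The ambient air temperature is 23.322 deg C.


A = Vp / (1e6 * hr * phi)
A = 2.0852e+09 / (1e6 * 1742.4 * 0.24216)
A = 4.9419 km^2


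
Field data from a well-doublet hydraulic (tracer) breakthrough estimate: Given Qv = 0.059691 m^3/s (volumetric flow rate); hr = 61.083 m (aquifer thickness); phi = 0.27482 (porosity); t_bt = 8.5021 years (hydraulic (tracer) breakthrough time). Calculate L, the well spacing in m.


L = sqrt(t_bt*365.25*86400*3*Qv / (pi*hr*phi))
L = sqrt(8.5021*365.25*86400*3*0.059691 / (pi*61.083*0.27482))
L = 954.49 m


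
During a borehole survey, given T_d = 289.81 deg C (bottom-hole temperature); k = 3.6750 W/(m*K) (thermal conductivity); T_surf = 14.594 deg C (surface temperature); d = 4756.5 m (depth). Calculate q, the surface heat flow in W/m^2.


Step 1: grad = (T_d - T_surf)/d * 1000 = (289.81 - 14.594)/4756.5 * 1000 = 57.86103 deg C/km
Step 2: q = k * grad / 1000 = 3.675 * 57.86103 / 1000 = 0.21264 W/m^2
q = 0.21264 W/m^2


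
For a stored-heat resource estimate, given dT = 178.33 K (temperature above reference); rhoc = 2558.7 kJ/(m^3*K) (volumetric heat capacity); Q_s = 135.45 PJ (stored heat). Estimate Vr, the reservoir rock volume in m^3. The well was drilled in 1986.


Vr = Q_s * 1e12 / (rhoc * dT)
Vr = 135.45 * 1e12 / (2558.7 * 178.33)
Vr = 2.9685e+08 m^3


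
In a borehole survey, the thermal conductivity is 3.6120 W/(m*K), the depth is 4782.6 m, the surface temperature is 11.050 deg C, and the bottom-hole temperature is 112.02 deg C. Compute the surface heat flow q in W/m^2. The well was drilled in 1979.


Step 1: grad = (T_d - T_surf)/d * 1000 = (112.02 - 11.05)/4782.6 * 1000 = 21.11195 deg C/km
Step 2: q = k * grad / 1000 = 3.612 * 21.11195 / 1000 = 0.076256 W/m^2
q = 0.076256 W/m^2


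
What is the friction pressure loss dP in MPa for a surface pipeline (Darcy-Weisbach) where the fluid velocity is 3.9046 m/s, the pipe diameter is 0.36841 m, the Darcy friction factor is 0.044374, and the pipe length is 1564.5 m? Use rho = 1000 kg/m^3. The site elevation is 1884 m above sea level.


dP = f * (L/D) * (rho*vel^2/2) / 1000
dP = 0.044374 * (1564.5/0.36841) * (1000*3.9046^2/2) / 1000
dP = 1436.468 kPa
Convert: 1436.468 kPa * 0.001 = 1.4365 MPa
dP = 1.4365 MPa


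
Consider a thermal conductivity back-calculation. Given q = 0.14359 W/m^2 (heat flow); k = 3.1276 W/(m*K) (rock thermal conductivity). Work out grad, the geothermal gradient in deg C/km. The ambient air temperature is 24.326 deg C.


grad = q / k * 1000
grad = 0.14359 / 3.1276 * 1000
grad = 45.911 deg C/km
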